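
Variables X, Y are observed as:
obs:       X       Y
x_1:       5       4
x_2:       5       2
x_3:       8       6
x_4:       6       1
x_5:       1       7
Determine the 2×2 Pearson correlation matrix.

Step 1 — column means:
  mean(X) = (5 + 5 + 8 + 6 + 1) / 5 = 25/5 = 5
  mean(Y) = (4 + 2 + 6 + 1 + 7) / 5 = 20/5 = 4

Step 2 — sample variances and covariances s[i,j] = (1/(n-1)) · Σ_k (x_{k,i} - mean_i) · (x_{k,j} - mean_j), with n-1 = 4:
  s[X,X] = ((0)·(0) + (0)·(0) + (3)·(3) + (1)·(1) + (-4)·(-4)) / 4 = 26/4 = 6.5
  s[X,Y] = ((0)·(0) + (0)·(-2) + (3)·(2) + (1)·(-3) + (-4)·(3)) / 4 = -9/4 = -2.25
  s[Y,Y] = ((0)·(0) + (-2)·(-2) + (2)·(2) + (-3)·(-3) + (3)·(3)) / 4 = 26/4 = 6.5
  Sample standard deviations s_i = √(s[i,i]):
  s(X) = √(6.5) = 2.5495
  s(Y) = √(6.5) = 2.5495

Step 3 — r_{ij} = s_{ij} / (s_i · s_j):
  r[X,X] = 1 (diagonal).
  r[X,Y] = -2.25 / (2.5495 · 2.5495) = -2.25 / 6.5 = -0.3462
  r[Y,Y] = 1 (diagonal).

R is symmetric with unit diagonal. Assembling:

R = [[1, -0.3462],
 [-0.3462, 1]]


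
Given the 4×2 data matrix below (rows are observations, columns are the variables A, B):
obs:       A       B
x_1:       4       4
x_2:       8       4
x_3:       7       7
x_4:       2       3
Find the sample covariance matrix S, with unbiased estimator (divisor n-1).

Step 1 — column means:
  mean(A) = (4 + 8 + 7 + 2) / 4 = 21/4 = 5.25
  mean(B) = (4 + 4 + 7 + 3) / 4 = 18/4 = 4.5

Step 2 — sample covariance S[i,j] = (1/(n-1)) · Σ_k (x_{k,i} - mean_i) · (x_{k,j} - mean_j), with n-1 = 3.
  S[A,A] = ((-1.25)·(-1.25) + (2.75)·(2.75) + (1.75)·(1.75) + (-3.25)·(-3.25)) / 3 = 22.75/3 = 7.5833
  S[A,B] = ((-1.25)·(-0.5) + (2.75)·(-0.5) + (1.75)·(2.5) + (-3.25)·(-1.5)) / 3 = 8.5/3 = 2.8333
  S[B,B] = ((-0.5)·(-0.5) + (-0.5)·(-0.5) + (2.5)·(2.5) + (-1.5)·(-1.5)) / 3 = 9/3 = 3

S is symmetric (S[j,i] = S[i,j]). Assembling:

S = [[7.5833, 2.8333],
 [2.8333, 3]]


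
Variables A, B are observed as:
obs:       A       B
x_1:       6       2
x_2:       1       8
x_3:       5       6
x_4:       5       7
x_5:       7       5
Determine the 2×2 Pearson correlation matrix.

Step 1 — column means:
  mean(A) = (6 + 1 + 5 + 5 + 7) / 5 = 24/5 = 4.8
  mean(B) = (2 + 8 + 6 + 7 + 5) / 5 = 28/5 = 5.6

Step 2 — sample variances and covariances s[i,j] = (1/(n-1)) · Σ_k (x_{k,i} - mean_i) · (x_{k,j} - mean_j), with n-1 = 4:
  s[A,A] = ((1.2)·(1.2) + (-3.8)·(-3.8) + (0.2)·(0.2) + (0.2)·(0.2) + (2.2)·(2.2)) / 4 = 20.8/4 = 5.2
  s[A,B] = ((1.2)·(-3.6) + (-3.8)·(2.4) + (0.2)·(0.4) + (0.2)·(1.4) + (2.2)·(-0.6)) / 4 = -14.4/4 = -3.6
  s[B,B] = ((-3.6)·(-3.6) + (2.4)·(2.4) + (0.4)·(0.4) + (1.4)·(1.4) + (-0.6)·(-0.6)) / 4 = 21.2/4 = 5.3
  Sample standard deviations s_i = √(s[i,i]):
  s(A) = √(5.2) = 2.2804
  s(B) = √(5.3) = 2.3022

Step 3 — r_{ij} = s_{ij} / (s_i · s_j):
  r[A,A] = 1 (diagonal).
  r[A,B] = -3.6 / (2.2804 · 2.3022) = -3.6 / 5.2498 = -0.6857
  r[B,B] = 1 (diagonal).

R is symmetric with unit diagonal. Assembling:

R = [[1, -0.6857],
 [-0.6857, 1]]


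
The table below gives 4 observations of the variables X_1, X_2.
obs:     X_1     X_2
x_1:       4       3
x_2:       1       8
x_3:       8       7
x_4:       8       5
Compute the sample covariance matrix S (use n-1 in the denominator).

Step 1 — column means:
  mean(X_1) = (4 + 1 + 8 + 8) / 4 = 21/4 = 5.25
  mean(X_2) = (3 + 8 + 7 + 5) / 4 = 23/4 = 5.75

Step 2 — sample covariance S[i,j] = (1/(n-1)) · Σ_k (x_{k,i} - mean_i) · (x_{k,j} - mean_j), with n-1 = 3.
  S[X_1,X_1] = ((-1.25)·(-1.25) + (-4.25)·(-4.25) + (2.75)·(2.75) + (2.75)·(2.75)) / 3 = 34.75/3 = 11.5833
  S[X_1,X_2] = ((-1.25)·(-2.75) + (-4.25)·(2.25) + (2.75)·(1.25) + (2.75)·(-0.75)) / 3 = -4.75/3 = -1.5833
  S[X_2,X_2] = ((-2.75)·(-2.75) + (2.25)·(2.25) + (1.25)·(1.25) + (-0.75)·(-0.75)) / 3 = 14.75/3 = 4.9167

S is symmetric (S[j,i] = S[i,j]). Assembling:

S = [[11.5833, -1.5833],
 [-1.5833, 4.9167]]


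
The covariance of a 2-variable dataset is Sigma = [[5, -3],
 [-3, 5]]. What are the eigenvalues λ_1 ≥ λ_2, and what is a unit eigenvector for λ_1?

Step 1 — characteristic polynomial of 2×2 Sigma:
  det(Sigma - λI) = λ² - trace · λ + det = 0.
  trace = 5 + 5 = 10, det = 5·5 - (-3)² = 16.
Step 2 — discriminant:
  Δ = trace² - 4·det = 100 - 64 = 36.
Step 3 — eigenvalues:
  λ = (trace ± √Δ)/2 = (10 ± 6)/2,
  λ_1 = 8,  λ_2 = 2.

Step 4 — unit eigenvector for λ_1: solve (Sigma - λ_1 I)v = 0. First row:
  (5 - 8)·v_x + (-3)·v_y = 0, i.e. (-3)·v_x + (-3)·v_y = 0,
  so v ∝ (b, λ_1 - a) = (-3, 3); multiply by -1 so the first entry is positive: u = (3, -3).
  ||u|| = √((3)² + (-3)²) = √(18) ≈ 4.2426,
  v_1 = u/||u|| ≈ (0.7071, -0.7071) (||v_1|| = 1).

λ_1 = 8,  λ_2 = 2;  v_1 ≈ (0.7071, -0.7071)


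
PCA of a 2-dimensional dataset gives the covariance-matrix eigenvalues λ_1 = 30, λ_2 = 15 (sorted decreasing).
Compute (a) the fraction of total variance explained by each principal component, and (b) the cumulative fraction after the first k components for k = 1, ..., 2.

Step 1 — total variance = trace(Sigma) = Σ λ_i = 30 + 15 = 45.

Step 2 — fraction explained by component i = λ_i / Σ λ:
  PC1: 30/45 = 0.6667
  PC2: 15/45 = 0.3333

Step 3 — cumulative fraction after k components = (λ_1 + ... + λ_k) / Σ λ:
  k = 1: 30/45 = 0.6667
  k = 2: (30 + 15)/45 = 45/45 = 1

Summary (fraction, with percent):

explained: PC1 0.6667 (66.67%), PC2 0.3333 (33.33%);  cumulative: 0.6667, 1


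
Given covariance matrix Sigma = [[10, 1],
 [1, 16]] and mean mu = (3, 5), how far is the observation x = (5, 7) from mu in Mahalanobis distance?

Step 1 — centre the observation: (x - mu) = (2, 2).

Step 2 — invert Sigma. det(Sigma) = 10·16 - (1)² = 159.
  Sigma^{-1} = (1/det) · [[d, -b], [-b, a]] = [[0.1006, -0.0063],
 [-0.0063, 0.0629]].

Step 3 — form the quadratic (x - mu)^T · Sigma^{-1} · (x - mu):
  Sigma^{-1} · (x - mu) = (0.1887, 0.1132).
  (x - mu)^T · [Sigma^{-1} · (x - mu)] = (2)·(0.1887) + (2)·(0.1132) = 0.6038.

Step 4 — take square root: d = √(0.6038) ≈ 0.777.

d(x, mu) = √(0.6038) ≈ 0.777


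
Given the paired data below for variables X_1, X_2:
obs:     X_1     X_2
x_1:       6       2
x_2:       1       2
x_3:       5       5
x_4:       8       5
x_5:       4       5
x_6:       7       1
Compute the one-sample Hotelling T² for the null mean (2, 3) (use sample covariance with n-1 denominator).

Step 1 — sample mean vector:
  mean(X_1) = (6 + 1 + 5 + 8 + 4 + 7) / 6 = 31/6 = 5.1667
  mean(X_2) = (2 + 2 + 5 + 5 + 5 + 1) / 6 = 20/6 = 3.3333
  x̄ = (5.1667, 3.3333),  deviation x̄ - mu_0 = (5.1667, 3.3333) - (2, 3) = (3.1667, 0.3333).

Step 2 — sample covariance matrix, S[i,j] = (1/(n-1)) · Σ_k (x_{k,i} - mean_i) · (x_{k,j} - mean_j), divisor n-1 = 5:
  S[X_1,X_1] = ((0.8333)·(0.8333) + (-4.1667)·(-4.1667) + (-0.1667)·(-0.1667) + (2.8333)·(2.8333) + (-1.1667)·(-1.1667) + (1.8333)·(1.8333)) / 5 = 30.8333/5 = 6.1667
  S[X_1,X_2] = ((0.8333)·(-1.3333) + (-4.1667)·(-1.3333) + (-0.1667)·(1.6667) + (2.8333)·(1.6667) + (-1.1667)·(1.6667) + (1.8333)·(-2.3333)) / 5 = 2.6667/5 = 0.5333
  S[X_2,X_2] = ((-1.3333)·(-1.3333) + (-1.3333)·(-1.3333) + (1.6667)·(1.6667) + (1.6667)·(1.6667) + (1.6667)·(1.6667) + (-2.3333)·(-2.3333)) / 5 = 17.3333/5 = 3.4667
  S = [[6.1667, 0.5333],
 [0.5333, 3.4667]].

Step 3 — invert S. det(S) = 6.1667·3.4667 - (0.5333)² = 21.0933.
  S^{-1} = (1/det) · [[d, -b], [-b, a]] = [[0.1643, -0.0253],
 [-0.0253, 0.2924]].

Step 4 — quadratic form (x̄ - mu_0)^T · S^{-1} · (x̄ - mu_0):
  S^{-1} · (x̄ - mu_0) = (0.512, 0.0174),
  (x̄ - mu_0)^T · [...] = (3.1667)·(0.512) + (0.3333)·(0.0174) = 1.6272.

Step 5 — scale by n: T² = 6 · 1.6272 = 9.763.

T² ≈ 9.763


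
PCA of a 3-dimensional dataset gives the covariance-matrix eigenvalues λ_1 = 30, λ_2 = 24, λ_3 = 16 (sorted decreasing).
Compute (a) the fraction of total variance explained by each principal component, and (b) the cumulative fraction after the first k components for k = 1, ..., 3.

Step 1 — total variance = trace(Sigma) = Σ λ_i = 30 + 24 + 16 = 70.

Step 2 — fraction explained by component i = λ_i / Σ λ:
  PC1: 30/70 = 0.4286
  PC2: 24/70 = 0.3429
  PC3: 16/70 = 0.2286

Step 3 — cumulative fraction after k components = (λ_1 + ... + λ_k) / Σ λ:
  k = 1: 30/70 = 0.4286
  k = 2: (30 + 24)/70 = 54/70 = 0.7714
  k = 3: (30 + 24 + 16)/70 = 70/70 = 1

Summary (fraction, with percent):

explained: PC1 0.4286 (42.86%), PC2 0.3429 (34.29%), PC3 0.2286 (22.86%);  cumulative: 0.4286, 0.7714, 1


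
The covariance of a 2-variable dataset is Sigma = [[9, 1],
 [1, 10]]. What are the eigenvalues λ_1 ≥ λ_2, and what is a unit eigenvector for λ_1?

Step 1 — characteristic polynomial of 2×2 Sigma:
  det(Sigma - λI) = λ² - trace · λ + det = 0.
  trace = 9 + 10 = 19, det = 9·10 - (1)² = 89.
Step 2 — discriminant:
  Δ = trace² - 4·det = 361 - 356 = 5.
Step 3 — eigenvalues:
  λ = (trace ± √Δ)/2 = (19 ± 2.2361)/2,
  λ_1 = 10.618,  λ_2 = 8.382.

Step 4 — unit eigenvector for λ_1: solve (Sigma - λ_1 I)v = 0. First row:
  (9 - 10.618)·v_x + (1)·v_y = 0, i.e. (-1.618)·v_x + (1)·v_y = 0,
  so v ∝ (b, λ_1 - a) = (1, 1.618) = u.
  ||u|| = √((1)² + (1.618)²) = √(3.618) ≈ 1.9021,
  v_1 = u/||u|| ≈ (0.5257, 0.8507) (||v_1|| = 1).

λ_1 = 10.618,  λ_2 = 8.382;  v_1 ≈ (0.5257, 0.8507)


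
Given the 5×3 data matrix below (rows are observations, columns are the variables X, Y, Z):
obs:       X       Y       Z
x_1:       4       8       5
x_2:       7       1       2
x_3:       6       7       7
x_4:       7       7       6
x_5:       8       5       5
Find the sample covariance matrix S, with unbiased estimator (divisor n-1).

Step 1 — column means:
  mean(X) = (4 + 7 + 6 + 7 + 8) / 5 = 32/5 = 6.4
  mean(Y) = (8 + 1 + 7 + 7 + 5) / 5 = 28/5 = 5.6
  mean(Z) = (5 + 2 + 7 + 6 + 5) / 5 = 25/5 = 5

Step 2 — sample covariance S[i,j] = (1/(n-1)) · Σ_k (x_{k,i} - mean_i) · (x_{k,j} - mean_j), with n-1 = 4.
  S[X,X] = ((-2.4)·(-2.4) + (0.6)·(0.6) + (-0.4)·(-0.4) + (0.6)·(0.6) + (1.6)·(1.6)) / 4 = 9.2/4 = 2.3
  S[X,Y] = ((-2.4)·(2.4) + (0.6)·(-4.6) + (-0.4)·(1.4) + (0.6)·(1.4) + (1.6)·(-0.6)) / 4 = -9.2/4 = -2.3
  S[X,Z] = ((-2.4)·(0) + (0.6)·(-3) + (-0.4)·(2) + (0.6)·(1) + (1.6)·(0)) / 4 = -2/4 = -0.5
  S[Y,Y] = ((2.4)·(2.4) + (-4.6)·(-4.6) + (1.4)·(1.4) + (1.4)·(1.4) + (-0.6)·(-0.6)) / 4 = 31.2/4 = 7.8
  S[Y,Z] = ((2.4)·(0) + (-4.6)·(-3) + (1.4)·(2) + (1.4)·(1) + (-0.6)·(0)) / 4 = 18/4 = 4.5
  S[Z,Z] = ((0)·(0) + (-3)·(-3) + (2)·(2) + (1)·(1) + (0)·(0)) / 4 = 14/4 = 3.5

S is symmetric (S[j,i] = S[i,j]). Assembling:

S = [[2.3, -2.3, -0.5],
 [-2.3, 7.8, 4.5],
 [-0.5, 4.5, 3.5]]


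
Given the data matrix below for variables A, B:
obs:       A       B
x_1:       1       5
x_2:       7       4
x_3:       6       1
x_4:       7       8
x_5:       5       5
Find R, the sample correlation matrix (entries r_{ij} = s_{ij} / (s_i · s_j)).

Step 1 — column means:
  mean(A) = (1 + 7 + 6 + 7 + 5) / 5 = 26/5 = 5.2
  mean(B) = (5 + 4 + 1 + 8 + 5) / 5 = 23/5 = 4.6

Step 2 — sample variances and covariances s[i,j] = (1/(n-1)) · Σ_k (x_{k,i} - mean_i) · (x_{k,j} - mean_j), with n-1 = 4:
  s[A,A] = ((-4.2)·(-4.2) + (1.8)·(1.8) + (0.8)·(0.8) + (1.8)·(1.8) + (-0.2)·(-0.2)) / 4 = 24.8/4 = 6.2
  s[A,B] = ((-4.2)·(0.4) + (1.8)·(-0.6) + (0.8)·(-3.6) + (1.8)·(3.4) + (-0.2)·(0.4)) / 4 = 0.4/4 = 0.1
  s[B,B] = ((0.4)·(0.4) + (-0.6)·(-0.6) + (-3.6)·(-3.6) + (3.4)·(3.4) + (0.4)·(0.4)) / 4 = 25.2/4 = 6.3
  Sample standard deviations s_i = √(s[i,i]):
  s(A) = √(6.2) = 2.49
  s(B) = √(6.3) = 2.51

Step 3 — r_{ij} = s_{ij} / (s_i · s_j):
  r[A,A] = 1 (diagonal).
  r[A,B] = 0.1 / (2.49 · 2.51) = 0.1 / 6.2498 = 0.016
  r[B,B] = 1 (diagonal).

R is symmetric with unit diagonal. Assembling:

R = [[1, 0.016],
 [0.016, 1]]


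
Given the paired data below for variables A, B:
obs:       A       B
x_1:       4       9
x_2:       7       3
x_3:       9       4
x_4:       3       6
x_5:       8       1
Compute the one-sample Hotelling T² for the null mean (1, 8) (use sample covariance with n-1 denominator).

Step 1 — sample mean vector:
  mean(A) = (4 + 7 + 9 + 3 + 8) / 5 = 31/5 = 6.2
  mean(B) = (9 + 3 + 4 + 6 + 1) / 5 = 23/5 = 4.6
  x̄ = (6.2, 4.6),  deviation x̄ - mu_0 = (6.2, 4.6) - (1, 8) = (5.2, -3.4).

Step 2 — sample covariance matrix, S[i,j] = (1/(n-1)) · Σ_k (x_{k,i} - mean_i) · (x_{k,j} - mean_j), divisor n-1 = 4:
  S[A,A] = ((-2.2)·(-2.2) + (0.8)·(0.8) + (2.8)·(2.8) + (-3.2)·(-3.2) + (1.8)·(1.8)) / 4 = 26.8/4 = 6.7
  S[A,B] = ((-2.2)·(4.4) + (0.8)·(-1.6) + (2.8)·(-0.6) + (-3.2)·(1.4) + (1.8)·(-3.6)) / 4 = -23.6/4 = -5.9
  S[B,B] = ((4.4)·(4.4) + (-1.6)·(-1.6) + (-0.6)·(-0.6) + (1.4)·(1.4) + (-3.6)·(-3.6)) / 4 = 37.2/4 = 9.3
  S = [[6.7, -5.9],
 [-5.9, 9.3]].

Step 3 — invert S. det(S) = 6.7·9.3 - (-5.9)² = 27.5.
  S^{-1} = (1/det) · [[d, -b], [-b, a]] = [[0.3382, 0.2145],
 [0.2145, 0.2436]].

Step 4 — quadratic form (x̄ - mu_0)^T · S^{-1} · (x̄ - mu_0):
  S^{-1} · (x̄ - mu_0) = (1.0291, 0.2873),
  (x̄ - mu_0)^T · [...] = (5.2)·(1.0291) + (-3.4)·(0.2873) = 4.3745.

Step 5 — scale by n: T² = 5 · 4.3745 = 21.8727.

T² ≈ 21.8727


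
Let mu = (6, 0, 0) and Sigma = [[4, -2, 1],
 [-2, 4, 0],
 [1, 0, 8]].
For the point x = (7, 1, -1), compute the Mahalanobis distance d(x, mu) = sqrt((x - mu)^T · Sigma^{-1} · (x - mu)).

Step 1 — centre the observation: (x - mu) = (1, 1, -1).

Step 2 — invert Sigma (cofactor / det for 3×3, or solve directly):
  Sigma^{-1} = [[0.3478, 0.1739, -0.0435],
 [0.1739, 0.337, -0.0217],
 [-0.0435, -0.0217, 0.1304]].

Step 3 — form the quadratic (x - mu)^T · Sigma^{-1} · (x - mu):
  Sigma^{-1} · (x - mu) = (0.5652, 0.5326, -0.1957).
  (x - mu)^T · [Sigma^{-1} · (x - mu)] = (1)·(0.5652) + (1)·(0.5326) + (-1)·(-0.1957) = 1.2935.

Step 4 — take square root: d = √(1.2935) ≈ 1.1373.

d(x, mu) = √(1.2935) ≈ 1.1373


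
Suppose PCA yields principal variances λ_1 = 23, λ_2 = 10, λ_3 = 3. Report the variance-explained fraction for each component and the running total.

Step 1 — total variance = trace(Sigma) = Σ λ_i = 23 + 10 + 3 = 36.

Step 2 — fraction explained by component i = λ_i / Σ λ:
  PC1: 23/36 = 0.6389
  PC2: 10/36 = 0.2778
  PC3: 3/36 = 0.0833

Step 3 — cumulative fraction after k components = (λ_1 + ... + λ_k) / Σ λ:
  k = 1: 23/36 = 0.6389
  k = 2: (23 + 10)/36 = 33/36 = 0.9167
  k = 3: (23 + 10 + 3)/36 = 36/36 = 1

Summary (fraction, with percent):

explained: PC1 0.6389 (63.89%), PC2 0.2778 (27.78%), PC3 0.0833 (8.33%);  cumulative: 0.6389, 0.9167, 1


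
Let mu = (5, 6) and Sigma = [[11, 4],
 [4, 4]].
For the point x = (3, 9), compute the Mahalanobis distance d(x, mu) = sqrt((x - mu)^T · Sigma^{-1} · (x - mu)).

Step 1 — centre the observation: (x - mu) = (-2, 3).

Step 2 — invert Sigma. det(Sigma) = 11·4 - (4)² = 28.
  Sigma^{-1} = (1/det) · [[d, -b], [-b, a]] = [[0.1429, -0.1429],
 [-0.1429, 0.3929]].

Step 3 — form the quadratic (x - mu)^T · Sigma^{-1} · (x - mu):
  Sigma^{-1} · (x - mu) = (-0.7143, 1.4643).
  (x - mu)^T · [Sigma^{-1} · (x - mu)] = (-2)·(-0.7143) + (3)·(1.4643) = 5.8214.

Step 4 — take square root: d = √(5.8214) ≈ 2.4128.

d(x, mu) = √(5.8214) ≈ 2.4128


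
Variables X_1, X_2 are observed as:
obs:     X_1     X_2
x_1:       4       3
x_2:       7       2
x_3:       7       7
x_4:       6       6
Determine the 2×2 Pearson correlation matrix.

Step 1 — column means:
  mean(X_1) = (4 + 7 + 7 + 6) / 4 = 24/4 = 6
  mean(X_2) = (3 + 2 + 7 + 6) / 4 = 18/4 = 4.5

Step 2 — sample variances and covariances s[i,j] = (1/(n-1)) · Σ_k (x_{k,i} - mean_i) · (x_{k,j} - mean_j), with n-1 = 3:
  s[X_1,X_1] = ((-2)·(-2) + (1)·(1) + (1)·(1) + (0)·(0)) / 3 = 6/3 = 2
  s[X_1,X_2] = ((-2)·(-1.5) + (1)·(-2.5) + (1)·(2.5) + (0)·(1.5)) / 3 = 3/3 = 1
  s[X_2,X_2] = ((-1.5)·(-1.5) + (-2.5)·(-2.5) + (2.5)·(2.5) + (1.5)·(1.5)) / 3 = 17/3 = 5.6667
  Sample standard deviations s_i = √(s[i,i]):
  s(X_1) = √(2) = 1.4142
  s(X_2) = √(5.6667) = 2.3805

Step 3 — r_{ij} = s_{ij} / (s_i · s_j):
  r[X_1,X_1] = 1 (diagonal).
  r[X_1,X_2] = 1 / (1.4142 · 2.3805) = 1 / 3.3665 = 0.297
  r[X_2,X_2] = 1 (diagonal).

R is symmetric with unit diagonal. Assembling:

R = [[1, 0.297],
 [0.297, 1]]


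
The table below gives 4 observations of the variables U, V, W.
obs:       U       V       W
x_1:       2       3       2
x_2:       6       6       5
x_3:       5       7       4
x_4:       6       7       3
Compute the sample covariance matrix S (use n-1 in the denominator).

Step 1 — column means:
  mean(U) = (2 + 6 + 5 + 6) / 4 = 19/4 = 4.75
  mean(V) = (3 + 6 + 7 + 7) / 4 = 23/4 = 5.75
  mean(W) = (2 + 5 + 4 + 3) / 4 = 14/4 = 3.5

Step 2 — sample covariance S[i,j] = (1/(n-1)) · Σ_k (x_{k,i} - mean_i) · (x_{k,j} - mean_j), with n-1 = 3.
  S[U,U] = ((-2.75)·(-2.75) + (1.25)·(1.25) + (0.25)·(0.25) + (1.25)·(1.25)) / 3 = 10.75/3 = 3.5833
  S[U,V] = ((-2.75)·(-2.75) + (1.25)·(0.25) + (0.25)·(1.25) + (1.25)·(1.25)) / 3 = 9.75/3 = 3.25
  S[U,W] = ((-2.75)·(-1.5) + (1.25)·(1.5) + (0.25)·(0.5) + (1.25)·(-0.5)) / 3 = 5.5/3 = 1.8333
  S[V,V] = ((-2.75)·(-2.75) + (0.25)·(0.25) + (1.25)·(1.25) + (1.25)·(1.25)) / 3 = 10.75/3 = 3.5833
  S[V,W] = ((-2.75)·(-1.5) + (0.25)·(1.5) + (1.25)·(0.5) + (1.25)·(-0.5)) / 3 = 4.5/3 = 1.5
  S[W,W] = ((-1.5)·(-1.5) + (1.5)·(1.5) + (0.5)·(0.5) + (-0.5)·(-0.5)) / 3 = 5/3 = 1.6667

S is symmetric (S[j,i] = S[i,j]). Assembling:

S = [[3.5833, 3.25, 1.8333],
 [3.25, 3.5833, 1.5],
 [1.8333, 1.5, 1.6667]]


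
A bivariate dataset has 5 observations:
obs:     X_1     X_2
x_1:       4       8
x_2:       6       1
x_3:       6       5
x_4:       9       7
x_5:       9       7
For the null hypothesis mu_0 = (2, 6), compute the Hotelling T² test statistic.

Step 1 — sample mean vector:
  mean(X_1) = (4 + 6 + 6 + 9 + 9) / 5 = 34/5 = 6.8
  mean(X_2) = (8 + 1 + 5 + 7 + 7) / 5 = 28/5 = 5.6
  x̄ = (6.8, 5.6),  deviation x̄ - mu_0 = (6.8, 5.6) - (2, 6) = (4.8, -0.4).

Step 2 — sample covariance matrix, S[i,j] = (1/(n-1)) · Σ_k (x_{k,i} - mean_i) · (x_{k,j} - mean_j), divisor n-1 = 4:
  S[X_1,X_1] = ((-2.8)·(-2.8) + (-0.8)·(-0.8) + (-0.8)·(-0.8) + (2.2)·(2.2) + (2.2)·(2.2)) / 4 = 18.8/4 = 4.7
  S[X_1,X_2] = ((-2.8)·(2.4) + (-0.8)·(-4.6) + (-0.8)·(-0.6) + (2.2)·(1.4) + (2.2)·(1.4)) / 4 = 3.6/4 = 0.9
  S[X_2,X_2] = ((2.4)·(2.4) + (-4.6)·(-4.6) + (-0.6)·(-0.6) + (1.4)·(1.4) + (1.4)·(1.4)) / 4 = 31.2/4 = 7.8
  S = [[4.7, 0.9],
 [0.9, 7.8]].

Step 3 — invert S. det(S) = 4.7·7.8 - (0.9)² = 35.85.
  S^{-1} = (1/det) · [[d, -b], [-b, a]] = [[0.2176, -0.0251],
 [-0.0251, 0.1311]].

Step 4 — quadratic form (x̄ - mu_0)^T · S^{-1} · (x̄ - mu_0):
  S^{-1} · (x̄ - mu_0) = (1.0544, -0.1729),
  (x̄ - mu_0)^T · [...] = (4.8)·(1.0544) + (-0.4)·(-0.1729) = 5.1303.

Step 5 — scale by n: T² = 5 · 5.1303 = 25.6513.

T² ≈ 25.6513


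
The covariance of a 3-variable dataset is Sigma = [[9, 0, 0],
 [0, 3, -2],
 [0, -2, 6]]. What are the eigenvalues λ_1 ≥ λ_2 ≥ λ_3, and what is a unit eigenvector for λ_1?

Step 1 — characteristic polynomial p(λ) = det(λI - Sigma) = λ³ - tr·λ² + c_1·λ - det, where tr = trace, c_1 = sum of the principal 2×2 minors, det = det(Sigma):
  tr = 9 + 3 + 6 = 18,
  c_1 = (9·3 - (0)²) + (9·6 - (0)²) + (3·6 - (-2)²) = 27 + 54 + 14 = 95,
  det = 9·(3·6 - (-2)²) - (0)·((0)·6 - (-2)·(0)) + (0)·((0)·(-2) - 3·(0)) = 9·(14) - (0)·(0) + (0)·(0) = 126.
  So p(λ) = λ³ - 18λ² + 95λ - 126.
Step 2 — look for an integer root (rational root theorem: any rational root is an integer divisor of 126). Testing λ = 2:
  p(2) = 8 - 72 + 190 - 126 = 0  ✓
  Dividing out (λ - 2): p(λ) = (λ - 2)(λ² - 16λ + 63).
Step 3 — remaining eigenvalues from the quadratic λ² - 16λ + 63 = 0:
  Δ = 16² - 4·63 = 256 - 252 = 4,  λ = (16 ± √4)/2 = (16 ± 2)/2 = 9 or 7.
  Sorted: λ_1 = 9,  λ_2 = 7,  λ_3 = 2  (check: sum = 18 = tr ✓).

Step 4 — unit eigenvector for λ_1 = 9: v spans the null space of (Sigma - λ_1 I), whose rows are
  r_1 = (0, 0, 0),  r_2 = (0, -6, -2),  r_3 = (0, -2, -3).
  v is orthogonal to every row, so take v ∝ r_2 × r_3 = ((-6)·(-3) - (-2)·(-2), (-2)·(0) - (0)·(-3), (0)·(-2) - (-6)·(0)) = (14, 0, 0).
  Rescale (divide by 14): u = (1, 0, 0).
  ||u|| = √((1)² + (0)² + (0)²) = √(1) = 1,  v_1 = u/||u|| ≈ (1, 0, 0) (||v_1|| = 1).

λ_1 = 9,  λ_2 = 7,  λ_3 = 2;  v_1 ≈ (1, 0, 0)


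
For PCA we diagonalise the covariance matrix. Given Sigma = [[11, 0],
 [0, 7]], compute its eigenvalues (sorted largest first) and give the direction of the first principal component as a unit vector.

Step 1 — characteristic polynomial of 2×2 Sigma:
  det(Sigma - λI) = λ² - trace · λ + det = 0.
  trace = 11 + 7 = 18, det = 11·7 - (0)² = 77.
Step 2 — discriminant:
  Δ = trace² - 4·det = 324 - 308 = 16.
Step 3 — eigenvalues:
  λ = (trace ± √Δ)/2 = (18 ± 4)/2,
  λ_1 = 11,  λ_2 = 7.

Step 4 — unit eigenvector for λ_1: Sigma is diagonal, so its eigenvectors are the coordinate axes. λ_1 = 11 is the diagonal entry on the first coordinate axis, hence
  v_1 = (1, 0) (||v_1|| = 1).

λ_1 = 11,  λ_2 = 7;  v_1 ≈ (1, 0)


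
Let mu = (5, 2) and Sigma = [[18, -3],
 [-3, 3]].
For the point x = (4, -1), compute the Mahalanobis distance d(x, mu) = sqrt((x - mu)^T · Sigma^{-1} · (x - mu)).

Step 1 — centre the observation: (x - mu) = (-1, -3).

Step 2 — invert Sigma. det(Sigma) = 18·3 - (-3)² = 45.
  Sigma^{-1} = (1/det) · [[d, -b], [-b, a]] = [[0.0667, 0.0667],
 [0.0667, 0.4]].

Step 3 — form the quadratic (x - mu)^T · Sigma^{-1} · (x - mu):
  Sigma^{-1} · (x - mu) = (-0.2667, -1.2667).
  (x - mu)^T · [Sigma^{-1} · (x - mu)] = (-1)·(-0.2667) + (-3)·(-1.2667) = 4.0667.

Step 4 — take square root: d = √(4.0667) ≈ 2.0166.

d(x, mu) = √(4.0667) ≈ 2.0166


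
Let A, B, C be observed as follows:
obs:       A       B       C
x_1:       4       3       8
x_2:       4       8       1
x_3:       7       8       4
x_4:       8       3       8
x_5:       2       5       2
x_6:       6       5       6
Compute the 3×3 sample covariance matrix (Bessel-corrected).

Step 1 — column means:
  mean(A) = (4 + 4 + 7 + 8 + 2 + 6) / 6 = 31/6 = 5.1667
  mean(B) = (3 + 8 + 8 + 3 + 5 + 5) / 6 = 32/6 = 5.3333
  mean(C) = (8 + 1 + 4 + 8 + 2 + 6) / 6 = 29/6 = 4.8333

Step 2 — sample covariance S[i,j] = (1/(n-1)) · Σ_k (x_{k,i} - mean_i) · (x_{k,j} - mean_j), with n-1 = 5.
  S[A,A] = ((-1.1667)·(-1.1667) + (-1.1667)·(-1.1667) + (1.8333)·(1.8333) + (2.8333)·(2.8333) + (-3.1667)·(-3.1667) + (0.8333)·(0.8333)) / 5 = 24.8333/5 = 4.9667
  S[A,B] = ((-1.1667)·(-2.3333) + (-1.1667)·(2.6667) + (1.8333)·(2.6667) + (2.8333)·(-2.3333) + (-3.1667)·(-0.3333) + (0.8333)·(-0.3333)) / 5 = -1.3333/5 = -0.2667
  S[A,C] = ((-1.1667)·(3.1667) + (-1.1667)·(-3.8333) + (1.8333)·(-0.8333) + (2.8333)·(3.1667) + (-3.1667)·(-2.8333) + (0.8333)·(1.1667)) / 5 = 18.1667/5 = 3.6333
  S[B,B] = ((-2.3333)·(-2.3333) + (2.6667)·(2.6667) + (2.6667)·(2.6667) + (-2.3333)·(-2.3333) + (-0.3333)·(-0.3333) + (-0.3333)·(-0.3333)) / 5 = 25.3333/5 = 5.0667
  S[B,C] = ((-2.3333)·(3.1667) + (2.6667)·(-3.8333) + (2.6667)·(-0.8333) + (-2.3333)·(3.1667) + (-0.3333)·(-2.8333) + (-0.3333)·(1.1667)) / 5 = -26.6667/5 = -5.3333
  S[C,C] = ((3.1667)·(3.1667) + (-3.8333)·(-3.8333) + (-0.8333)·(-0.8333) + (3.1667)·(3.1667) + (-2.8333)·(-2.8333) + (1.1667)·(1.1667)) / 5 = 44.8333/5 = 8.9667

S is symmetric (S[j,i] = S[i,j]). Assembling:

S = [[4.9667, -0.2667, 3.6333],
 [-0.2667, 5.0667, -5.3333],
 [3.6333, -5.3333, 8.9667]]


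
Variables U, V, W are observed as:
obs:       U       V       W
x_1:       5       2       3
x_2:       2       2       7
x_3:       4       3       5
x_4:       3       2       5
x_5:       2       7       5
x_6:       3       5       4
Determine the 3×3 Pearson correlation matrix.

Step 1 — column means:
  mean(U) = (5 + 2 + 4 + 3 + 2 + 3) / 6 = 19/6 = 3.1667
  mean(V) = (2 + 2 + 3 + 2 + 7 + 5) / 6 = 21/6 = 3.5
  mean(W) = (3 + 7 + 5 + 5 + 5 + 4) / 6 = 29/6 = 4.8333

Step 2 — sample variances and covariances s[i,j] = (1/(n-1)) · Σ_k (x_{k,i} - mean_i) · (x_{k,j} - mean_j), with n-1 = 5:
  s[U,U] = ((1.8333)·(1.8333) + (-1.1667)·(-1.1667) + (0.8333)·(0.8333) + (-0.1667)·(-0.1667) + (-1.1667)·(-1.1667) + (-0.1667)·(-0.1667)) / 5 = 6.8333/5 = 1.3667
  s[U,V] = ((1.8333)·(-1.5) + (-1.1667)·(-1.5) + (0.8333)·(-0.5) + (-0.1667)·(-1.5) + (-1.1667)·(3.5) + (-0.1667)·(1.5)) / 5 = -5.5/5 = -1.1
  s[U,W] = ((1.8333)·(-1.8333) + (-1.1667)·(2.1667) + (0.8333)·(0.1667) + (-0.1667)·(0.1667) + (-1.1667)·(0.1667) + (-0.1667)·(-0.8333)) / 5 = -5.8333/5 = -1.1667
  s[V,V] = ((-1.5)·(-1.5) + (-1.5)·(-1.5) + (-0.5)·(-0.5) + (-1.5)·(-1.5) + (3.5)·(3.5) + (1.5)·(1.5)) / 5 = 21.5/5 = 4.3
  s[V,W] = ((-1.5)·(-1.8333) + (-1.5)·(2.1667) + (-0.5)·(0.1667) + (-1.5)·(0.1667) + (3.5)·(0.1667) + (1.5)·(-0.8333)) / 5 = -1.5/5 = -0.3
  s[W,W] = ((-1.8333)·(-1.8333) + (2.1667)·(2.1667) + (0.1667)·(0.1667) + (0.1667)·(0.1667) + (0.1667)·(0.1667) + (-0.8333)·(-0.8333)) / 5 = 8.8333/5 = 1.7667
  Sample standard deviations s_i = √(s[i,i]):
  s(U) = √(1.3667) = 1.169
  s(V) = √(4.3) = 2.0736
  s(W) = √(1.7667) = 1.3292

Step 3 — r_{ij} = s_{ij} / (s_i · s_j):
  r[U,U] = 1 (diagonal).
  r[U,V] = -1.1 / (1.169 · 2.0736) = -1.1 / 2.4242 = -0.4538
  r[U,W] = -1.1667 / (1.169 · 1.3292) = -1.1667 / 1.5538 = -0.7508
  r[V,V] = 1 (diagonal).
  r[V,W] = -0.3 / (2.0736 · 1.3292) = -0.3 / 2.7562 = -0.1088
  r[W,W] = 1 (diagonal).

R is symmetric with unit diagonal. Assembling:

R = [[1, -0.4538, -0.7508],
 [-0.4538, 1, -0.1088],
 [-0.7508, -0.1088, 1]]


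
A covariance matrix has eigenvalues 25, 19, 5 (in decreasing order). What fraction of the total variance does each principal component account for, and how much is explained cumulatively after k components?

Step 1 — total variance = trace(Sigma) = Σ λ_i = 25 + 19 + 5 = 49.

Step 2 — fraction explained by component i = λ_i / Σ λ:
  PC1: 25/49 = 0.5102
  PC2: 19/49 = 0.3878
  PC3: 5/49 = 0.102

Step 3 — cumulative fraction after k components = (λ_1 + ... + λ_k) / Σ λ:
  k = 1: 25/49 = 0.5102
  k = 2: (25 + 19)/49 = 44/49 = 0.898
  k = 3: (25 + 19 + 5)/49 = 49/49 = 1

Summary (fraction, with percent):

explained: PC1 0.5102 (51.02%), PC2 0.3878 (38.78%), PC3 0.102 (10.2%);  cumulative: 0.5102, 0.898, 1


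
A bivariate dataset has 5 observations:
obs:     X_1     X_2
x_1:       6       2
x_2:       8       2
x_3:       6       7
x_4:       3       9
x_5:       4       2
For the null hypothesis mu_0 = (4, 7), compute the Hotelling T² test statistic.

Step 1 — sample mean vector:
  mean(X_1) = (6 + 8 + 6 + 3 + 4) / 5 = 27/5 = 5.4
  mean(X_2) = (2 + 2 + 7 + 9 + 2) / 5 = 22/5 = 4.4
  x̄ = (5.4, 4.4),  deviation x̄ - mu_0 = (5.4, 4.4) - (4, 7) = (1.4, -2.6).

Step 2 — sample covariance matrix, S[i,j] = (1/(n-1)) · Σ_k (x_{k,i} - mean_i) · (x_{k,j} - mean_j), divisor n-1 = 4:
  S[X_1,X_1] = ((0.6)·(0.6) + (2.6)·(2.6) + (0.6)·(0.6) + (-2.4)·(-2.4) + (-1.4)·(-1.4)) / 4 = 15.2/4 = 3.8
  S[X_1,X_2] = ((0.6)·(-2.4) + (2.6)·(-2.4) + (0.6)·(2.6) + (-2.4)·(4.6) + (-1.4)·(-2.4)) / 4 = -13.8/4 = -3.45
  S[X_2,X_2] = ((-2.4)·(-2.4) + (-2.4)·(-2.4) + (2.6)·(2.6) + (4.6)·(4.6) + (-2.4)·(-2.4)) / 4 = 45.2/4 = 11.3
  S = [[3.8, -3.45],
 [-3.45, 11.3]].

Step 3 — invert S. det(S) = 3.8·11.3 - (-3.45)² = 31.0375.
  S^{-1} = (1/det) · [[d, -b], [-b, a]] = [[0.3641, 0.1112],
 [0.1112, 0.1224]].

Step 4 — quadratic form (x̄ - mu_0)^T · S^{-1} · (x̄ - mu_0):
  S^{-1} · (x̄ - mu_0) = (0.2207, -0.1627),
  (x̄ - mu_0)^T · [...] = (1.4)·(0.2207) + (-2.6)·(-0.1627) = 0.732.

Step 5 — scale by n: T² = 5 · 0.732 = 3.6601.

T² ≈ 3.6601


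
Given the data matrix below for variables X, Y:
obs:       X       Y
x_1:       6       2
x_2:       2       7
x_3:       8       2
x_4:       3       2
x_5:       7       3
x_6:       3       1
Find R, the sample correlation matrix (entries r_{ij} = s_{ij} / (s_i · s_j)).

Step 1 — column means:
  mean(X) = (6 + 2 + 8 + 3 + 7 + 3) / 6 = 29/6 = 4.8333
  mean(Y) = (2 + 7 + 2 + 2 + 3 + 1) / 6 = 17/6 = 2.8333

Step 2 — sample variances and covariances s[i,j] = (1/(n-1)) · Σ_k (x_{k,i} - mean_i) · (x_{k,j} - mean_j), with n-1 = 5:
  s[X,X] = ((1.1667)·(1.1667) + (-2.8333)·(-2.8333) + (3.1667)·(3.1667) + (-1.8333)·(-1.8333) + (2.1667)·(2.1667) + (-1.8333)·(-1.8333)) / 5 = 30.8333/5 = 6.1667
  s[X,Y] = ((1.1667)·(-0.8333) + (-2.8333)·(4.1667) + (3.1667)·(-0.8333) + (-1.8333)·(-0.8333) + (2.1667)·(0.1667) + (-1.8333)·(-1.8333)) / 5 = -10.1667/5 = -2.0333
  s[Y,Y] = ((-0.8333)·(-0.8333) + (4.1667)·(4.1667) + (-0.8333)·(-0.8333) + (-0.8333)·(-0.8333) + (0.1667)·(0.1667) + (-1.8333)·(-1.8333)) / 5 = 22.8333/5 = 4.5667
  Sample standard deviations s_i = √(s[i,i]):
  s(X) = √(6.1667) = 2.4833
  s(Y) = √(4.5667) = 2.137

Step 3 — r_{ij} = s_{ij} / (s_i · s_j):
  r[X,X] = 1 (diagonal).
  r[X,Y] = -2.0333 / (2.4833 · 2.137) = -2.0333 / 5.3067 = -0.3832
  r[Y,Y] = 1 (diagonal).

R is symmetric with unit diagonal. Assembling:

R = [[1, -0.3832],
 [-0.3832, 1]]


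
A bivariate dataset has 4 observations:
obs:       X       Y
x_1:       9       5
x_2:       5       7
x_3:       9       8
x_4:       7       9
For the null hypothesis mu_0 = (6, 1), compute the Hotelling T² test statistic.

Step 1 — sample mean vector:
  mean(X) = (9 + 5 + 9 + 7) / 4 = 30/4 = 7.5
  mean(Y) = (5 + 7 + 8 + 9) / 4 = 29/4 = 7.25
  x̄ = (7.5, 7.25),  deviation x̄ - mu_0 = (7.5, 7.25) - (6, 1) = (1.5, 6.25).

Step 2 — sample covariance matrix, S[i,j] = (1/(n-1)) · Σ_k (x_{k,i} - mean_i) · (x_{k,j} - mean_j), divisor n-1 = 3:
  S[X,X] = ((1.5)·(1.5) + (-2.5)·(-2.5) + (1.5)·(1.5) + (-0.5)·(-0.5)) / 3 = 11/3 = 3.6667
  S[X,Y] = ((1.5)·(-2.25) + (-2.5)·(-0.25) + (1.5)·(0.75) + (-0.5)·(1.75)) / 3 = -2.5/3 = -0.8333
  S[Y,Y] = ((-2.25)·(-2.25) + (-0.25)·(-0.25) + (0.75)·(0.75) + (1.75)·(1.75)) / 3 = 8.75/3 = 2.9167
  S = [[3.6667, -0.8333],
 [-0.8333, 2.9167]].

Step 3 — invert S. det(S) = 3.6667·2.9167 - (-0.8333)² = 10.
  S^{-1} = (1/det) · [[d, -b], [-b, a]] = [[0.2917, 0.0833],
 [0.0833, 0.3667]].

Step 4 — quadratic form (x̄ - mu_0)^T · S^{-1} · (x̄ - mu_0):
  S^{-1} · (x̄ - mu_0) = (0.9583, 2.4167),
  (x̄ - mu_0)^T · [...] = (1.5)·(0.9583) + (6.25)·(2.4167) = 16.5417.

Step 5 — scale by n: T² = 4 · 16.5417 = 66.1667.

T² ≈ 66.1667


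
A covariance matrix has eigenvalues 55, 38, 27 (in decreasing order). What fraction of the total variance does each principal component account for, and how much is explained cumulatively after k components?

Step 1 — total variance = trace(Sigma) = Σ λ_i = 55 + 38 + 27 = 120.

Step 2 — fraction explained by component i = λ_i / Σ λ:
  PC1: 55/120 = 0.4583
  PC2: 38/120 = 0.3167
  PC3: 27/120 = 0.225

Step 3 — cumulative fraction after k components = (λ_1 + ... + λ_k) / Σ λ:
  k = 1: 55/120 = 0.4583
  k = 2: (55 + 38)/120 = 93/120 = 0.775
  k = 3: (55 + 38 + 27)/120 = 120/120 = 1

Summary (fraction, with percent):

explained: PC1 0.4583 (45.83%), PC2 0.3167 (31.67%), PC3 0.225 (22.5%);  cumulative: 0.4583, 0.775, 1


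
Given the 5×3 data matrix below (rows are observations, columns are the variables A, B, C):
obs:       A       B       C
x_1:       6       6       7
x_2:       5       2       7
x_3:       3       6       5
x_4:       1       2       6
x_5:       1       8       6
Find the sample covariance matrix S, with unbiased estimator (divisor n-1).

Step 1 — column means:
  mean(A) = (6 + 5 + 3 + 1 + 1) / 5 = 16/5 = 3.2
  mean(B) = (6 + 2 + 6 + 2 + 8) / 5 = 24/5 = 4.8
  mean(C) = (7 + 7 + 5 + 6 + 6) / 5 = 31/5 = 6.2

Step 2 — sample covariance S[i,j] = (1/(n-1)) · Σ_k (x_{k,i} - mean_i) · (x_{k,j} - mean_j), with n-1 = 4.
  S[A,A] = ((2.8)·(2.8) + (1.8)·(1.8) + (-0.2)·(-0.2) + (-2.2)·(-2.2) + (-2.2)·(-2.2)) / 4 = 20.8/4 = 5.2
  S[A,B] = ((2.8)·(1.2) + (1.8)·(-2.8) + (-0.2)·(1.2) + (-2.2)·(-2.8) + (-2.2)·(3.2)) / 4 = -2.8/4 = -0.7
  S[A,C] = ((2.8)·(0.8) + (1.8)·(0.8) + (-0.2)·(-1.2) + (-2.2)·(-0.2) + (-2.2)·(-0.2)) / 4 = 4.8/4 = 1.2
  S[B,B] = ((1.2)·(1.2) + (-2.8)·(-2.8) + (1.2)·(1.2) + (-2.8)·(-2.8) + (3.2)·(3.2)) / 4 = 28.8/4 = 7.2
  S[B,C] = ((1.2)·(0.8) + (-2.8)·(0.8) + (1.2)·(-1.2) + (-2.8)·(-0.2) + (3.2)·(-0.2)) / 4 = -2.8/4 = -0.7
  S[C,C] = ((0.8)·(0.8) + (0.8)·(0.8) + (-1.2)·(-1.2) + (-0.2)·(-0.2) + (-0.2)·(-0.2)) / 4 = 2.8/4 = 0.7

S is symmetric (S[j,i] = S[i,j]). Assembling:

S = [[5.2, -0.7, 1.2],
 [-0.7, 7.2, -0.7],
 [1.2, -0.7, 0.7]]


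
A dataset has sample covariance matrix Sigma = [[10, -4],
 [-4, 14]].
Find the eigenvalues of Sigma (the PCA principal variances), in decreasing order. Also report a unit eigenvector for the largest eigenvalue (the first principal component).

Step 1 — characteristic polynomial of 2×2 Sigma:
  det(Sigma - λI) = λ² - trace · λ + det = 0.
  trace = 10 + 14 = 24, det = 10·14 - (-4)² = 124.
Step 2 — discriminant:
  Δ = trace² - 4·det = 576 - 496 = 80.
Step 3 — eigenvalues:
  λ = (trace ± √Δ)/2 = (24 ± 8.9443)/2,
  λ_1 = 16.4721,  λ_2 = 7.5279.

Step 4 — unit eigenvector for λ_1: solve (Sigma - λ_1 I)v = 0. First row:
  (10 - 16.4721)·v_x + (-4)·v_y = 0, i.e. (-6.4721)·v_x + (-4)·v_y = 0,
  so v ∝ (b, λ_1 - a) = (-4, 6.4721); multiply by -1 so the first entry is positive: u = (4, -6.4721).
  ||u|| = √((4)² + (-6.4721)²) = √(57.8885) ≈ 7.6085,
  v_1 = u/||u|| ≈ (0.5257, -0.8507) (||v_1|| = 1).

λ_1 = 16.4721,  λ_2 = 7.5279;  v_1 ≈ (0.5257, -0.8507)


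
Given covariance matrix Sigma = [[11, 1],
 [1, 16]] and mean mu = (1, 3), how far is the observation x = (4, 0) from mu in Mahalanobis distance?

Step 1 — centre the observation: (x - mu) = (3, -3).

Step 2 — invert Sigma. det(Sigma) = 11·16 - (1)² = 175.
  Sigma^{-1} = (1/det) · [[d, -b], [-b, a]] = [[0.0914, -0.0057],
 [-0.0057, 0.0629]].

Step 3 — form the quadratic (x - mu)^T · Sigma^{-1} · (x - mu):
  Sigma^{-1} · (x - mu) = (0.2914, -0.2057).
  (x - mu)^T · [Sigma^{-1} · (x - mu)] = (3)·(0.2914) + (-3)·(-0.2057) = 1.4914.

Step 4 — take square root: d = √(1.4914) ≈ 1.2212.

d(x, mu) = √(1.4914) ≈ 1.2212


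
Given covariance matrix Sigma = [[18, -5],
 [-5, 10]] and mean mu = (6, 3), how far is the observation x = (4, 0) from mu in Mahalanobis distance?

Step 1 — centre the observation: (x - mu) = (-2, -3).

Step 2 — invert Sigma. det(Sigma) = 18·10 - (-5)² = 155.
  Sigma^{-1} = (1/det) · [[d, -b], [-b, a]] = [[0.0645, 0.0323],
 [0.0323, 0.1161]].

Step 3 — form the quadratic (x - mu)^T · Sigma^{-1} · (x - mu):
  Sigma^{-1} · (x - mu) = (-0.2258, -0.4129).
  (x - mu)^T · [Sigma^{-1} · (x - mu)] = (-2)·(-0.2258) + (-3)·(-0.4129) = 1.6903.

Step 4 — take square root: d = √(1.6903) ≈ 1.3001.

d(x, mu) = √(1.6903) ≈ 1.3001


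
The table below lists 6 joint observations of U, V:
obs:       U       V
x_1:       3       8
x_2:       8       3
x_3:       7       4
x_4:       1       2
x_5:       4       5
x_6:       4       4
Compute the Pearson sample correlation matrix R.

Step 1 — column means:
  mean(U) = (3 + 8 + 7 + 1 + 4 + 4) / 6 = 27/6 = 4.5
  mean(V) = (8 + 3 + 4 + 2 + 5 + 4) / 6 = 26/6 = 4.3333

Step 2 — sample variances and covariances s[i,j] = (1/(n-1)) · Σ_k (x_{k,i} - mean_i) · (x_{k,j} - mean_j), with n-1 = 5:
  s[U,U] = ((-1.5)·(-1.5) + (3.5)·(3.5) + (2.5)·(2.5) + (-3.5)·(-3.5) + (-0.5)·(-0.5) + (-0.5)·(-0.5)) / 5 = 33.5/5 = 6.7
  s[U,V] = ((-1.5)·(3.6667) + (3.5)·(-1.3333) + (2.5)·(-0.3333) + (-3.5)·(-2.3333) + (-0.5)·(0.6667) + (-0.5)·(-0.3333)) / 5 = -3/5 = -0.6
  s[V,V] = ((3.6667)·(3.6667) + (-1.3333)·(-1.3333) + (-0.3333)·(-0.3333) + (-2.3333)·(-2.3333) + (0.6667)·(0.6667) + (-0.3333)·(-0.3333)) / 5 = 21.3333/5 = 4.2667
  Sample standard deviations s_i = √(s[i,i]):
  s(U) = √(6.7) = 2.5884
  s(V) = √(4.2667) = 2.0656

Step 3 — r_{ij} = s_{ij} / (s_i · s_j):
  r[U,U] = 1 (diagonal).
  r[U,V] = -0.6 / (2.5884 · 2.0656) = -0.6 / 5.3467 = -0.1122
  r[V,V] = 1 (diagonal).

R is symmetric with unit diagonal. Assembling:

R = [[1, -0.1122],
 [-0.1122, 1]]


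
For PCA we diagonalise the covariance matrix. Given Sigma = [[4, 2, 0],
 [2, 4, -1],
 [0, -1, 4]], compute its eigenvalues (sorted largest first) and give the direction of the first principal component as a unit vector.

Step 1 — characteristic polynomial p(λ) = det(λI - Sigma) = λ³ - tr·λ² + c_1·λ - det, where tr = trace, c_1 = sum of the principal 2×2 minors, det = det(Sigma):
  tr = 4 + 4 + 4 = 12,
  c_1 = (4·4 - (2)²) + (4·4 - (0)²) + (4·4 - (-1)²) = 12 + 16 + 15 = 43,
  det = 4·(4·4 - (-1)²) - (2)·((2)·4 - (-1)·(0)) + (0)·((2)·(-1) - 4·(0)) = 4·(15) - (2)·(8) + (0)·(-2) = 44.
  So p(λ) = λ³ - 12λ² + 43λ - 44.
Step 2 — look for an integer root (rational root theorem: any rational root is an integer divisor of 44). Testing λ = 4:
  p(4) = 64 - 192 + 172 - 44 = 0  ✓
  Dividing out (λ - 4): p(λ) = (λ - 4)(λ² - 8λ + 11).
Step 3 — remaining eigenvalues from the quadratic λ² - 8λ + 11 = 0:
  Δ = 8² - 4·11 = 64 - 44 = 20,  λ = (8 ± √20)/2 = (8 ± 4.4721)/2 ≈ 6.2361 or 1.7639.
  Sorted: λ_1 = 6.2361,  λ_2 = 4,  λ_3 = 1.7639  (check: sum = 12 = tr ✓).

Step 4 — unit eigenvector for λ_1 ≈ 6.2361: v spans the null space of (Sigma - λ_1 I), whose rows are
  r_1 = (-2.2361, 2, 0),  r_2 = (2, -2.2361, -1),  r_3 = (0, -1, -2.2361).
  v is orthogonal to every row, so take v ∝ r_1 × r_2 = ((2)·(-1) - (0)·(-2.2361), (0)·(2) - (-2.2361)·(-1), (-2.2361)·(-2.2361) - (2)·(2)) ≈ (-2, -2.2361, 1).
  Rescale (multiply by -1 so the first nonzero entry is positive): u = (2, 2.2361, -1).
  ||u|| = √((2)² + (2.2361)² + (-1)²) = √(10) ≈ 3.1623,  v_1 = u/||u|| ≈ (0.6325, 0.7071, -0.3162) (||v_1|| = 1).

λ_1 = 6.2361,  λ_2 = 4,  λ_3 = 1.7639;  v_1 ≈ (0.6325, 0.7071, -0.3162)


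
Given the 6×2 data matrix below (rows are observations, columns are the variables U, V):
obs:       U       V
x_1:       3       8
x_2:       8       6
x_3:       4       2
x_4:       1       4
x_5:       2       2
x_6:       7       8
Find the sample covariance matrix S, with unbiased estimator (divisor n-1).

Step 1 — column means:
  mean(U) = (3 + 8 + 4 + 1 + 2 + 7) / 6 = 25/6 = 4.1667
  mean(V) = (8 + 6 + 2 + 4 + 2 + 8) / 6 = 30/6 = 5

Step 2 — sample covariance S[i,j] = (1/(n-1)) · Σ_k (x_{k,i} - mean_i) · (x_{k,j} - mean_j), with n-1 = 5.
  S[U,U] = ((-1.1667)·(-1.1667) + (3.8333)·(3.8333) + (-0.1667)·(-0.1667) + (-3.1667)·(-3.1667) + (-2.1667)·(-2.1667) + (2.8333)·(2.8333)) / 5 = 38.8333/5 = 7.7667
  S[U,V] = ((-1.1667)·(3) + (3.8333)·(1) + (-0.1667)·(-3) + (-3.1667)·(-1) + (-2.1667)·(-3) + (2.8333)·(3)) / 5 = 19/5 = 3.8
  S[V,V] = ((3)·(3) + (1)·(1) + (-3)·(-3) + (-1)·(-1) + (-3)·(-3) + (3)·(3)) / 5 = 38/5 = 7.6

S is symmetric (S[j,i] = S[i,j]). Assembling:

S = [[7.7667, 3.8],
 [3.8, 7.6]]


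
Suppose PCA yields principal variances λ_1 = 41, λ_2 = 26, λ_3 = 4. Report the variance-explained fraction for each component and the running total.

Step 1 — total variance = trace(Sigma) = Σ λ_i = 41 + 26 + 4 = 71.

Step 2 — fraction explained by component i = λ_i / Σ λ:
  PC1: 41/71 = 0.5775
  PC2: 26/71 = 0.3662
  PC3: 4/71 = 0.0563

Step 3 — cumulative fraction after k components = (λ_1 + ... + λ_k) / Σ λ:
  k = 1: 41/71 = 0.5775
  k = 2: (41 + 26)/71 = 67/71 = 0.9437
  k = 3: (41 + 26 + 4)/71 = 71/71 = 1

Summary (fraction, with percent):

explained: PC1 0.5775 (57.75%), PC2 0.3662 (36.62%), PC3 0.0563 (5.63%);  cumulative: 0.5775, 0.9437, 1


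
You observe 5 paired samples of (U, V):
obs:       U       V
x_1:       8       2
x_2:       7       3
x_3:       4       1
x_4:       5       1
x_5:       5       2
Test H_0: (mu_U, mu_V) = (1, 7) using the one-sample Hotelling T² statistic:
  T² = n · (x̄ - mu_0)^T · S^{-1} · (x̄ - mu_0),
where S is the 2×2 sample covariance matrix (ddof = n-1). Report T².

Step 1 — sample mean vector:
  mean(U) = (8 + 7 + 4 + 5 + 5) / 5 = 29/5 = 5.8
  mean(V) = (2 + 3 + 1 + 1 + 2) / 5 = 9/5 = 1.8
  x̄ = (5.8, 1.8),  deviation x̄ - mu_0 = (5.8, 1.8) - (1, 7) = (4.8, -5.2).

Step 2 — sample covariance matrix, S[i,j] = (1/(n-1)) · Σ_k (x_{k,i} - mean_i) · (x_{k,j} - mean_j), divisor n-1 = 4:
  S[U,U] = ((2.2)·(2.2) + (1.2)·(1.2) + (-1.8)·(-1.8) + (-0.8)·(-0.8) + (-0.8)·(-0.8)) / 4 = 10.8/4 = 2.7
  S[U,V] = ((2.2)·(0.2) + (1.2)·(1.2) + (-1.8)·(-0.8) + (-0.8)·(-0.8) + (-0.8)·(0.2)) / 4 = 3.8/4 = 0.95
  S[V,V] = ((0.2)·(0.2) + (1.2)·(1.2) + (-0.8)·(-0.8) + (-0.8)·(-0.8) + (0.2)·(0.2)) / 4 = 2.8/4 = 0.7
  S = [[2.7, 0.95],
 [0.95, 0.7]].

Step 3 — invert S. det(S) = 2.7·0.7 - (0.95)² = 0.9875.
  S^{-1} = (1/det) · [[d, -b], [-b, a]] = [[0.7089, -0.962],
 [-0.962, 2.7342]].

Step 4 — quadratic form (x̄ - mu_0)^T · S^{-1} · (x̄ - mu_0):
  S^{-1} · (x̄ - mu_0) = (8.4051, -18.8354),
  (x̄ - mu_0)^T · [...] = (4.8)·(8.4051) + (-5.2)·(-18.8354) = 138.2886.

Step 5 — scale by n: T² = 5 · 138.2886 = 691.443.

T² ≈ 691.443
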